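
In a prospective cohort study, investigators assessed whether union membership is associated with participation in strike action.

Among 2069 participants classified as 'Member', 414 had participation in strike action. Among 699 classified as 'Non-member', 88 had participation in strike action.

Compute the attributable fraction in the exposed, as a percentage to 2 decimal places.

From the description: a = 414, b = 1655, c = 88, d = 611.
Risk in exposed = 414/2069 = 0.20010; risk in unexposed = 88/699 = 0.12589.
RR = 0.20010/0.12589 = 1.58940
AR% = (RR − 1)/RR × 100 = (1.58940 − 1)/1.58940 × 100 = 37.0833%

37.08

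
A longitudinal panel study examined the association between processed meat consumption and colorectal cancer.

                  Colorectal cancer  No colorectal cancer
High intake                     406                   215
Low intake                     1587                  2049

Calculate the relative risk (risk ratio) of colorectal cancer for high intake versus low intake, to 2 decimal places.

1.50

Cells: a = 406, b = 215, c = 1587, d = 2049.
Risk in exposed = 406/621 = 0.65378; risk in unexposed = 1587/3636 = 0.43647.
RR = 0.65378 / 0.43647 = 1.49790
The risk among the exposed is 1.50 times that among the unexposed.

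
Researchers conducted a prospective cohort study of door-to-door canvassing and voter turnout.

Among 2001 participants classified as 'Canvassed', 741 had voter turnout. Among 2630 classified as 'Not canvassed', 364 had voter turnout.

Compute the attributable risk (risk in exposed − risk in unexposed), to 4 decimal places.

From the description: a = 741, b = 1260, c = 364, d = 2266.
Risk in exposed = 741/2001 = 0.370315; risk in unexposed = 364/2630 = 0.138403.
Risk difference = 0.370315 − 0.138403 = 0.231912

0.2319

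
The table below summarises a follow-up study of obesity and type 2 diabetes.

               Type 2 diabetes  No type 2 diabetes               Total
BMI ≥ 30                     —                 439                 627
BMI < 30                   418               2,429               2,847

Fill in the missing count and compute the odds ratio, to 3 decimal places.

2.489

The missing cell is in the exposed row: 627 − 439 = 188.
So a = 188, b = 439, c = 418, d = 2429.
OR = (a·d)/(b·c) = (188 × 2429) / (439 × 418) = 456652 / 183502 = 2.48854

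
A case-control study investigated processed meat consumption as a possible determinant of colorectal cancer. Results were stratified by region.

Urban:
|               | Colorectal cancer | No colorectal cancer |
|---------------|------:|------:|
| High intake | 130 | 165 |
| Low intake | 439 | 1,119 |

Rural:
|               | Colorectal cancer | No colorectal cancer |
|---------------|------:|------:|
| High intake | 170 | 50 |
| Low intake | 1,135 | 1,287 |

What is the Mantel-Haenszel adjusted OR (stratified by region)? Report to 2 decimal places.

OR_MH = Σ(aᵢdᵢ/nᵢ) / Σ(bᵢcᵢ/nᵢ), where nᵢ is the stratum total.
Stratum 1 (Urban): n = 1853; a·d/n = 130·1119/1853 = 78.5051; b·c/n = 165·439/1853 = 39.0907
Stratum 2 (Rural): n = 2642; a·d/n = 170·1287/2642 = 82.8123; b·c/n = 50·1135/2642 = 21.4799
OR_MH = (78.5051 + 82.8123) / (39.0907 + 21.4799) = 161.3174 / 60.5706 = 2.66330

2.66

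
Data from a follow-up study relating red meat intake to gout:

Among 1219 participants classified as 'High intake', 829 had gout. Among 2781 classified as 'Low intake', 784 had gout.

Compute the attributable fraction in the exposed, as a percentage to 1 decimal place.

From the description: a = 829, b = 390, c = 784, d = 1997.
Risk in exposed = 829/1219 = 0.68007; risk in unexposed = 784/2781 = 0.28191.
RR = 0.68007/0.28191 = 2.41232
AR% = (RR − 1)/RR × 100 = (2.41232 − 1)/2.41232 × 100 = 58.5462%

58.5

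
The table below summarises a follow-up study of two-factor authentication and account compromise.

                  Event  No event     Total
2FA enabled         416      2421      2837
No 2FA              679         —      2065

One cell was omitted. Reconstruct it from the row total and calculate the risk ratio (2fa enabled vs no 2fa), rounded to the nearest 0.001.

The missing cell is in the unexposed row: 2065 − 679 = 1386.
So a = 416, b = 2421, c = 679, d = 1386.
RR = [a/(a+b)] / [c/(c+d)] = (416/2837) / (679/2065) = 0.14663/0.32881 = 0.44595

0.446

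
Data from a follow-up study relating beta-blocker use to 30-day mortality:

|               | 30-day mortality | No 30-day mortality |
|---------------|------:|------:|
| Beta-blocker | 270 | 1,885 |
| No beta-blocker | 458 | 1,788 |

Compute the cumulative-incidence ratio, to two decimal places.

Cells: a = 270, b = 1885, c = 458, d = 1788.
Risk in exposed = 270/2155 = 0.12529; risk in unexposed = 458/2246 = 0.20392.
RR = 0.12529 / 0.20392 = 0.61441
The risk is 39% lower among the exposed than among the unexposed.

0.61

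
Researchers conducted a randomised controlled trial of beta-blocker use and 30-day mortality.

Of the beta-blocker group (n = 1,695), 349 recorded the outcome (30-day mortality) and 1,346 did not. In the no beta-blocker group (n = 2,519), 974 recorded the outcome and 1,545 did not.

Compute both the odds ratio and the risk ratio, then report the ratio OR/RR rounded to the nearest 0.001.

From the description: a = 349, b = 1346, c = 974, d = 1545.
OR = (349·1545)/(1346·974) = 539205/1311004 = 0.41129
Risk in exposed = 349/1695 = 0.20590; risk in unexposed = 974/2519 = 0.38666; RR = 0.53251
OR/RR = 0.41129 / 0.53251 = 0.77237
The outcome is not rare, so the OR lies further from 1 than the RR.

0.772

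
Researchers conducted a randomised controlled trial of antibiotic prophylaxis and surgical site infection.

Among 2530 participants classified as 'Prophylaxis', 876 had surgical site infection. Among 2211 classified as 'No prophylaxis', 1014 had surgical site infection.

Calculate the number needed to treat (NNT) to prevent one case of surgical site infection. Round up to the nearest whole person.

Risk in treated group = 876/2530 = 0.34625; risk in control = 1014/2211 = 0.45862.
Absolute risk reduction = 0.45862 − 0.34625 = 0.11237
NNT = 1 / ARR = 1 / 0.11237 = 8.899 → round up → 9

9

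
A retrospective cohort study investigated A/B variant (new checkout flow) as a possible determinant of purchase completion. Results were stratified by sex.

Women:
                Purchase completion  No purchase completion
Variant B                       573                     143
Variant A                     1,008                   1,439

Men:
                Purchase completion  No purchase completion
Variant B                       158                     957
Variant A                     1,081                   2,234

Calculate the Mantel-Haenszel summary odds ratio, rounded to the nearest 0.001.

1.220

OR_MH = Σ(aᵢdᵢ/nᵢ) / Σ(bᵢcᵢ/nᵢ), where nᵢ is the stratum total.
Stratum 1 (Women): n = 3163; a·d/n = 573·1439/3163 = 260.6851; b·c/n = 143·1008/3163 = 45.5719
Stratum 2 (Men): n = 4430; a·d/n = 158·2234/4430 = 79.6777; b·c/n = 957·1081/4430 = 233.5253
OR_MH = (260.6851 + 79.6777) / (45.5719 + 233.5253) = 340.3628 / 279.0972 = 1.21951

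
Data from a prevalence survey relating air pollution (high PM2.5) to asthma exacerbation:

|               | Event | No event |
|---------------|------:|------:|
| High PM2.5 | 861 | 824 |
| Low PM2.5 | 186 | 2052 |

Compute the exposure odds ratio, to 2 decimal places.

11.53

Cells: a = 861, b = 824, c = 186, d = 2052.
OR = (a·d)/(b·c) = (861 × 2052) / (824 × 186) = 1766772 / 153264 = 11.52764
The odds of asthma exacerbation are about 11.53 times as high in the high pm2.5 group.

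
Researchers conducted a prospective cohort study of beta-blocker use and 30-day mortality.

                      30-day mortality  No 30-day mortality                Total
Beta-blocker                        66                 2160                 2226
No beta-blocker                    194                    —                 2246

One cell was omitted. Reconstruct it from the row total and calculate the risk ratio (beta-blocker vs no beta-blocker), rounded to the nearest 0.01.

0.34

The missing cell is in the unexposed row: 2246 − 194 = 2052.
So a = 66, b = 2160, c = 194, d = 2052.
RR = [a/(a+b)] / [c/(c+d)] = (66/2226) / (194/2246) = 0.02965/0.08638 = 0.34326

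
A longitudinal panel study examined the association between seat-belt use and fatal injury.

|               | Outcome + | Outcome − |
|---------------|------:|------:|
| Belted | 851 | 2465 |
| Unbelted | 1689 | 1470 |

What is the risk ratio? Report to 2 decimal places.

Cells: a = 851, b = 2465, c = 1689, d = 1470.
Risk in exposed = 851/3316 = 0.25663; risk in unexposed = 1689/3159 = 0.53466.
RR = 0.25663 / 0.53466 = 0.47999
The risk is 52% lower among the exposed than among the unexposed.

0.48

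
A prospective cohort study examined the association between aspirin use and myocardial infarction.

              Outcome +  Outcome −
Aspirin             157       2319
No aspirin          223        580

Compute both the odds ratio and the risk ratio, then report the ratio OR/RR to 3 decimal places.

Cells: a = 157, b = 2319, c = 223, d = 580.
OR = (157·580)/(2319·223) = 91060/517137 = 0.17608
Risk in exposed = 157/2476 = 0.06341; risk in unexposed = 223/803 = 0.27771; RR = 0.22833
OR/RR = 0.17608 / 0.22833 = 0.77119
The outcome is not rare, so the OR lies further from 1 than the RR.

0.771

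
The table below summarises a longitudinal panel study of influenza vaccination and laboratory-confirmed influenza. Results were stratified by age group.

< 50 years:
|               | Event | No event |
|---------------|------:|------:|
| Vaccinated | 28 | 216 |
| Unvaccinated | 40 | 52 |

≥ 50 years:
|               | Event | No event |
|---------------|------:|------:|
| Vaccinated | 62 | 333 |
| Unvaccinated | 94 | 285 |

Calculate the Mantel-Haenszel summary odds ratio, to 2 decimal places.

0.41

OR_MH = Σ(aᵢdᵢ/nᵢ) / Σ(bᵢcᵢ/nᵢ), where nᵢ is the stratum total.
Stratum 1 (< 50 years): n = 336; a·d/n = 28·52/336 = 4.3333; b·c/n = 216·40/336 = 25.7143
Stratum 2 (≥ 50 years): n = 774; a·d/n = 62·285/774 = 22.8295; b·c/n = 333·94/774 = 40.4419
OR_MH = (4.3333 + 22.8295) / (25.7143 + 40.4419) = 27.1628 / 66.1561 = 0.41059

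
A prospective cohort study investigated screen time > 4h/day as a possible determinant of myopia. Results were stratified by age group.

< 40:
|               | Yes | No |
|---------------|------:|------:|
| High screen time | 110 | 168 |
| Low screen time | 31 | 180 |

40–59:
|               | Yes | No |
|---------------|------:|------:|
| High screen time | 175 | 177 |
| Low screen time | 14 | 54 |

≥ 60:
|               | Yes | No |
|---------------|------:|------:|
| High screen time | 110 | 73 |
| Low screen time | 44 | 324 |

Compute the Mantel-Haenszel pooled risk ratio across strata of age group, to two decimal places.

3.39

RR_MH = Σ(aᵢ·n₀ᵢ/nᵢ) / Σ(cᵢ·n₁ᵢ/nᵢ), with n₁ᵢ = aᵢ+bᵢ (exposed), n₀ᵢ = cᵢ+dᵢ (unexposed), nᵢ = n₁ᵢ+n₀ᵢ.
Stratum 1 (< 40): n₁ = 278, n₀ = 211, n = 489; a·n₀/n = 110·211/489 = 47.4642; c·n₁/n = 31·278/489 = 17.6237
Stratum 2 (40–59): n₁ = 352, n₀ = 68, n = 420; a·n₀/n = 175·68/420 = 28.3333; c·n₁/n = 14·352/420 = 11.7333
Stratum 3 (≥ 60): n₁ = 183, n₀ = 368, n = 551; a·n₀/n = 110·368/551 = 73.4664; c·n₁/n = 44·183/551 = 14.6134
RR_MH = (47.4642 + 28.3333 + 73.4664) / (17.6237 + 11.7333 + 14.6134) = 149.2640 / 43.9705 = 3.39464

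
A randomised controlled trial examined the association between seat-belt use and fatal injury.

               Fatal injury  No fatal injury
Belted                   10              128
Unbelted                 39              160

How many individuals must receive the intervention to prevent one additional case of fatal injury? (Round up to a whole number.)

9

Risk in treated group = 10/138 = 0.07246; risk in control = 39/199 = 0.19598.
Absolute risk reduction = 0.19598 − 0.07246 = 0.12352
NNT = 1 / ARR = 1 / 0.12352 = 8.096 → round up → 9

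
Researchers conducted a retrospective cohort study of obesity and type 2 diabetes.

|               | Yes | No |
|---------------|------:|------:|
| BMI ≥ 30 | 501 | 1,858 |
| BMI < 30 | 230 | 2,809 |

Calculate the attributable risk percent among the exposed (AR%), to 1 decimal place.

Cells: a = 501, b = 1858, c = 230, d = 2809.
Risk in exposed = 501/2359 = 0.21238; risk in unexposed = 230/3039 = 0.07568.
RR = 0.21238/0.07568 = 2.80616
AR% = (RR − 1)/RR × 100 = (2.80616 − 1)/2.80616 × 100 = 64.3641%

64.4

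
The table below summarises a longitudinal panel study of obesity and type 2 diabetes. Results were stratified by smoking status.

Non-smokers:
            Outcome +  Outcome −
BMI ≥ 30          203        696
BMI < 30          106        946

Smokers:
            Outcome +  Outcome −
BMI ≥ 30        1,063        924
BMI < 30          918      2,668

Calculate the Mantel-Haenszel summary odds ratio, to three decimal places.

OR_MH = Σ(aᵢdᵢ/nᵢ) / Σ(bᵢcᵢ/nᵢ), where nᵢ is the stratum total.
Stratum 1 (Non-smokers): n = 1951; a·d/n = 203·946/1951 = 98.4305; b·c/n = 696·106/1951 = 37.8145
Stratum 2 (Smokers): n = 5573; a·d/n = 1063·2668/5573 = 508.8972; b·c/n = 924·918/5573 = 152.2038
OR_MH = (98.4305 + 508.8972) / (37.8145 + 152.2038) = 607.3277 / 190.0183 = 3.19615

3.196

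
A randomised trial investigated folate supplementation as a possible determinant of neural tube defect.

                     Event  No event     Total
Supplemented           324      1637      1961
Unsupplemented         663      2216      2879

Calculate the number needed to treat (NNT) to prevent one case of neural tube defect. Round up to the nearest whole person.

16

Risk in treated group = 324/1961 = 0.16522; risk in control = 663/2879 = 0.23029.
Absolute risk reduction = 0.23029 − 0.16522 = 0.06507
NNT = 1 / ARR = 1 / 0.06507 = 15.369 → round up → 16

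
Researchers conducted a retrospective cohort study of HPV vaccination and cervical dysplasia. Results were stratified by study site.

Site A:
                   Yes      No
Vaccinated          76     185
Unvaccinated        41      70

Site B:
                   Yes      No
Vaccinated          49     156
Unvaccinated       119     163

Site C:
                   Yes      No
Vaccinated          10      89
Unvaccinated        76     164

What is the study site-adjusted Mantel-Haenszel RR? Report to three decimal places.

RR_MH = Σ(aᵢ·n₀ᵢ/nᵢ) / Σ(cᵢ·n₁ᵢ/nᵢ), with n₁ᵢ = aᵢ+bᵢ (exposed), n₀ᵢ = cᵢ+dᵢ (unexposed), nᵢ = n₁ᵢ+n₀ᵢ.
Stratum 1 (Site A): n₁ = 261, n₀ = 111, n = 372; a·n₀/n = 76·111/372 = 22.6774; c·n₁/n = 41·261/372 = 28.7661
Stratum 2 (Site B): n₁ = 205, n₀ = 282, n = 487; a·n₀/n = 49·282/487 = 28.3737; c·n₁/n = 119·205/487 = 50.0924
Stratum 3 (Site C): n₁ = 99, n₀ = 240, n = 339; a·n₀/n = 10·240/339 = 7.0796; c·n₁/n = 76·99/339 = 22.1947
RR_MH = (22.6774 + 28.3737 + 7.0796) / (28.7661 + 50.0924 + 22.1947) = 58.1308 / 101.0532 = 0.57525

0.575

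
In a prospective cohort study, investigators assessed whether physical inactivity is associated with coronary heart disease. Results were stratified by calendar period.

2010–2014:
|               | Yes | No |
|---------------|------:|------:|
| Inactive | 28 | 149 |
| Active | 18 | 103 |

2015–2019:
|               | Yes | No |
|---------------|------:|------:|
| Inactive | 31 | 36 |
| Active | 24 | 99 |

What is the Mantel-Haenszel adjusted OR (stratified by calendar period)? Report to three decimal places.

OR_MH = Σ(aᵢdᵢ/nᵢ) / Σ(bᵢcᵢ/nᵢ), where nᵢ is the stratum total.
Stratum 1 (2010–2014): n = 298; a·d/n = 28·103/298 = 9.6779; b·c/n = 149·18/298 = 9.0000
Stratum 2 (2015–2019): n = 190; a·d/n = 31·99/190 = 16.1526; b·c/n = 36·24/190 = 4.5474
OR_MH = (9.6779 + 16.1526) / (9.0000 + 4.5474) = 25.8305 / 13.5474 = 1.90668

1.907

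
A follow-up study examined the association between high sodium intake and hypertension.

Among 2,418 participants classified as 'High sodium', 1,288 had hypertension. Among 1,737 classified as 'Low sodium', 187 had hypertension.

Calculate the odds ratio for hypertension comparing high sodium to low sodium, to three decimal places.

9.448

From the description: a = 1288, b = 1130, c = 187, d = 1550.
OR = (a·d)/(b·c) = (1288 × 1550) / (1130 × 187) = 1996400 / 211310 = 9.44773
The odds of hypertension are about 9.45 times as high in the high sodium group.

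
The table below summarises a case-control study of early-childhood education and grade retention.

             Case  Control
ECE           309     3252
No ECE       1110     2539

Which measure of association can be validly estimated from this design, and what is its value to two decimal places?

0.22

Cells: a = 309, b = 3252, c = 1110, d = 2539.
This is a case-control study: participants were sampled on outcome status, so risks in the source population cannot be estimated directly — relative risk is not valid here. The odds ratio is the appropriate measure.
OR = (a·d)/(b·c) = (309 × 2539) / (3252 × 1110) = 784551 / 3609720 = 0.21734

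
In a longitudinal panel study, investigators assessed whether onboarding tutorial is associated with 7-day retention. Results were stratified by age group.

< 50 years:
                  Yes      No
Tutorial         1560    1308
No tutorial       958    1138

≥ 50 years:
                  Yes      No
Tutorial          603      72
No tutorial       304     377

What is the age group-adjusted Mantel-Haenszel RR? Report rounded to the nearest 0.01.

1.36

RR_MH = Σ(aᵢ·n₀ᵢ/nᵢ) / Σ(cᵢ·n₁ᵢ/nᵢ), with n₁ᵢ = aᵢ+bᵢ (exposed), n₀ᵢ = cᵢ+dᵢ (unexposed), nᵢ = n₁ᵢ+n₀ᵢ.
Stratum 1 (< 50 years): n₁ = 2868, n₀ = 2096, n = 4964; a·n₀/n = 1560·2096/4964 = 658.6946; c·n₁/n = 958·2868/4964 = 553.4940
Stratum 2 (≥ 50 years): n₁ = 675, n₀ = 681, n = 1356; a·n₀/n = 603·681/1356 = 302.8341; c·n₁/n = 304·675/1356 = 151.3274
RR_MH = (658.6946 + 302.8341) / (553.4940 + 151.3274) = 961.5287 / 704.8214 = 1.36422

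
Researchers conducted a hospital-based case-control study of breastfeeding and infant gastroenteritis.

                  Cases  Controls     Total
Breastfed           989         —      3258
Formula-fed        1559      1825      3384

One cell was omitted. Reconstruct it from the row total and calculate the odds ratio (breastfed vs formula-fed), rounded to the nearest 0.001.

The missing cell is in the exposed row: 3258 − 989 = 2269.
So a = 989, b = 2269, c = 1559, d = 1825.
OR = (a·d)/(b·c) = (989 × 1825) / (2269 × 1559) = 1804925 / 3537371 = 0.51024

0.510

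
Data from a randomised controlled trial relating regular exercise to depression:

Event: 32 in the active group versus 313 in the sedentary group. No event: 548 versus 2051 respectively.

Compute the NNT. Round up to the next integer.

Risk in treated group = 32/580 = 0.05517; risk in control = 313/2364 = 0.13240.
Absolute risk reduction = 0.13240 − 0.05517 = 0.07723
NNT = 1 / ARR = 1 / 0.07723 = 12.948 → round up → 13

13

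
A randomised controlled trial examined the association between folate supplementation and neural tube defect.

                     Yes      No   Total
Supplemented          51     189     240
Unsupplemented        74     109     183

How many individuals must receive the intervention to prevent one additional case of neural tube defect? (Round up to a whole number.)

6

Risk in treated group = 51/240 = 0.21250; risk in control = 74/183 = 0.40437.
Absolute risk reduction = 0.40437 − 0.21250 = 0.19187
NNT = 1 / ARR = 1 / 0.19187 = 5.212 → round up → 6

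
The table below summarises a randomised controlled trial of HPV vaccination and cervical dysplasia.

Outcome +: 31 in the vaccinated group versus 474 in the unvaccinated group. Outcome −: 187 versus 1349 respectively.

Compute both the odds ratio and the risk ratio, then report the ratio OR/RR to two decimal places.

0.86

From the description: a = 31, b = 187, c = 474, d = 1349.
OR = (31·1349)/(187·474) = 41819/88638 = 0.47180
Risk in exposed = 31/218 = 0.14220; risk in unexposed = 474/1823 = 0.26001; RR = 0.54691
OR/RR = 0.47180 / 0.54691 = 0.86266
The outcome is not rare, so the OR lies further from 1 than the RR.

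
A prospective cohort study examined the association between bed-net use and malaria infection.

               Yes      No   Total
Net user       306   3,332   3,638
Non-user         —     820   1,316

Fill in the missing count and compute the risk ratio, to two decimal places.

The missing cell is in the unexposed row: 1316 − 820 = 496.
So a = 306, b = 3332, c = 496, d = 820.
RR = [a/(a+b)] / [c/(c+d)] = (306/3638) / (496/1316) = 0.08411/0.37690 = 0.22317

0.22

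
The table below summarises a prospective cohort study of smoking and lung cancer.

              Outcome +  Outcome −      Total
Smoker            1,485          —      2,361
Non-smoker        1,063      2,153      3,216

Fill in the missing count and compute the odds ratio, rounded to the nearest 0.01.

The missing cell is in the exposed row: 2361 − 1485 = 876.
So a = 1485, b = 876, c = 1063, d = 2153.
OR = (a·d)/(b·c) = (1485 × 2153) / (876 × 1063) = 3197205 / 931188 = 3.43347

3.43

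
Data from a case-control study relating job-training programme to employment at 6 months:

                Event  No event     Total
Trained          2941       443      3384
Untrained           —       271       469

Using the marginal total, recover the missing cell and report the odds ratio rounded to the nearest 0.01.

The missing cell is in the unexposed row: 469 − 271 = 198.
So a = 2941, b = 443, c = 198, d = 271.
OR = (a·d)/(b·c) = (2941 × 271) / (443 × 198) = 797011 / 87714 = 9.08647

9.09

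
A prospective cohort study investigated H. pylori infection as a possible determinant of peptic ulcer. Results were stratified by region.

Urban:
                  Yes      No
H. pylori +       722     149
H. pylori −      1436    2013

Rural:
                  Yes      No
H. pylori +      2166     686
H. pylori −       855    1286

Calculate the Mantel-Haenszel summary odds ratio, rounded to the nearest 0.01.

OR_MH = Σ(aᵢdᵢ/nᵢ) / Σ(bᵢcᵢ/nᵢ), where nᵢ is the stratum total.
Stratum 1 (Urban): n = 4320; a·d/n = 722·2013/4320 = 336.4319; b·c/n = 149·1436/4320 = 49.5287
Stratum 2 (Rural): n = 4993; a·d/n = 2166·1286/4993 = 557.8762; b·c/n = 686·855/4993 = 117.4705
OR_MH = (336.4319 + 557.8762) / (49.5287 + 117.4705) = 894.3082 / 166.9992 = 5.35517

5.36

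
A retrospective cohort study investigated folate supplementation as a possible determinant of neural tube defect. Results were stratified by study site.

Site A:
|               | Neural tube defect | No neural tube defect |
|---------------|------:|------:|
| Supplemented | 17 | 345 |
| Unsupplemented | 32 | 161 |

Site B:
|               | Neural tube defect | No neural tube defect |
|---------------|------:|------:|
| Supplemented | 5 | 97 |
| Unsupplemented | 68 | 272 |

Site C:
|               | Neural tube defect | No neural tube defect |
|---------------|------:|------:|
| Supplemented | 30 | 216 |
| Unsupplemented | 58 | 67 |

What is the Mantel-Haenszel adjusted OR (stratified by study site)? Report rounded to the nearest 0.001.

OR_MH = Σ(aᵢdᵢ/nᵢ) / Σ(bᵢcᵢ/nᵢ), where nᵢ is the stratum total.
Stratum 1 (Site A): n = 555; a·d/n = 17·161/555 = 4.9315; b·c/n = 345·32/555 = 19.8919
Stratum 2 (Site B): n = 442; a·d/n = 5·272/442 = 3.0769; b·c/n = 97·68/442 = 14.9231
Stratum 3 (Site C): n = 371; a·d/n = 30·67/371 = 5.4178; b·c/n = 216·58/371 = 33.7682
OR_MH = (4.9315 + 3.0769 + 5.4178) / (19.8919 + 14.9231 + 33.7682) = 13.4262 / 68.5832 = 0.19577

0.196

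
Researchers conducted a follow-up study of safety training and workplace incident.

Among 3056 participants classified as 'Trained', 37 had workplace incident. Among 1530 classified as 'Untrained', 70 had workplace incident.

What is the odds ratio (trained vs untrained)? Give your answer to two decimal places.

From the description: a = 37, b = 3019, c = 70, d = 1460.
OR = (a·d)/(b·c) = (37 × 1460) / (3019 × 70) = 54020 / 211330 = 0.25562
Exposure is associated with lower odds of workplace incident (OR = 0.26 < 1).

0.26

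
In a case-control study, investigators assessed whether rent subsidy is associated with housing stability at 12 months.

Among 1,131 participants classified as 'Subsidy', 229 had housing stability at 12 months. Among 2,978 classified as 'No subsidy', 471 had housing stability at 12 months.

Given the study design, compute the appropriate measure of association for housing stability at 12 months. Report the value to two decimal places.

From the description: a = 229, b = 902, c = 471, d = 2507.
This is a case-control study: participants were sampled on outcome status, so risks in the source population cannot be estimated directly — relative risk is not valid here. The odds ratio is the appropriate measure.
OR = (a·d)/(b·c) = (229 × 2507) / (902 × 471) = 574103 / 424842 = 1.35133

1.35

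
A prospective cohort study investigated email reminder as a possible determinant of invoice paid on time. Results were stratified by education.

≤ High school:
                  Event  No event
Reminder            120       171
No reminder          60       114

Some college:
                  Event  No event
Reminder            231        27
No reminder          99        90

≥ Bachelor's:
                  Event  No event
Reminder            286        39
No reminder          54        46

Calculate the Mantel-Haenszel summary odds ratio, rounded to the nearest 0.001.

OR_MH = Σ(aᵢdᵢ/nᵢ) / Σ(bᵢcᵢ/nᵢ), where nᵢ is the stratum total.
Stratum 1 (≤ High school): n = 465; a·d/n = 120·114/465 = 29.4194; b·c/n = 171·60/465 = 22.0645
Stratum 2 (Some college): n = 447; a·d/n = 231·90/447 = 46.5101; b·c/n = 27·99/447 = 5.9799
Stratum 3 (≥ Bachelor's): n = 425; a·d/n = 286·46/425 = 30.9553; b·c/n = 39·54/425 = 4.9553
OR_MH = (29.4194 + 46.5101 + 30.9553) / (22.0645 + 5.9799 + 4.9553) = 106.8847 / 32.9997 = 3.23896

3.239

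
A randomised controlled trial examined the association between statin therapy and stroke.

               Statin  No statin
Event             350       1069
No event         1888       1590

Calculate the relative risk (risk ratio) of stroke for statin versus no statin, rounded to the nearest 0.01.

0.39

Reading the table with exposure as columns: a = 350 (Statin, case), b = 1888 (Statin, non-case), c = 1069 (No statin, case), d = 1590.
Risk in exposed = 350/2238 = 0.15639; risk in unexposed = 1069/2659 = 0.40203.
RR = 0.15639 / 0.40203 = 0.38900
The risk is 61% lower among the exposed than among the unexposed.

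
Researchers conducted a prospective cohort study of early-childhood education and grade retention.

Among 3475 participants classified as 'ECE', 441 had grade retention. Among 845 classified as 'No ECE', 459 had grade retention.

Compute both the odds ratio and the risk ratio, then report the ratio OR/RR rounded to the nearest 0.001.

0.523

From the description: a = 441, b = 3034, c = 459, d = 386.
OR = (441·386)/(3034·459) = 170226/1392606 = 0.12224
Risk in exposed = 441/3475 = 0.12691; risk in unexposed = 459/845 = 0.54320; RR = 0.23363
OR/RR = 0.12224 / 0.23363 = 0.52320
The outcome is not rare, so the OR lies further from 1 than the RR.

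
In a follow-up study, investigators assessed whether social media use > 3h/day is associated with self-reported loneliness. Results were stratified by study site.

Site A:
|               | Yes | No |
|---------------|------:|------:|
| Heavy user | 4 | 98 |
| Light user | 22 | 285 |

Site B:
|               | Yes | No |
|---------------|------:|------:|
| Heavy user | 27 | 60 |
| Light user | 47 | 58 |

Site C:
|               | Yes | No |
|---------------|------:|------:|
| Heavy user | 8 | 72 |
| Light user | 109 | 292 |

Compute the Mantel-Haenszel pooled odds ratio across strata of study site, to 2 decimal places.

0.44

OR_MH = Σ(aᵢdᵢ/nᵢ) / Σ(bᵢcᵢ/nᵢ), where nᵢ is the stratum total.
Stratum 1 (Site A): n = 409; a·d/n = 4·285/409 = 2.7873; b·c/n = 98·22/409 = 5.2714
Stratum 2 (Site B): n = 192; a·d/n = 27·58/192 = 8.1562; b·c/n = 60·47/192 = 14.6875
Stratum 3 (Site C): n = 481; a·d/n = 8·292/481 = 4.8565; b·c/n = 72·109/481 = 16.3160
OR_MH = (2.7873 + 8.1562 + 4.8565) / (5.2714 + 14.6875 + 16.3160) = 15.8001 / 36.2749 = 0.43557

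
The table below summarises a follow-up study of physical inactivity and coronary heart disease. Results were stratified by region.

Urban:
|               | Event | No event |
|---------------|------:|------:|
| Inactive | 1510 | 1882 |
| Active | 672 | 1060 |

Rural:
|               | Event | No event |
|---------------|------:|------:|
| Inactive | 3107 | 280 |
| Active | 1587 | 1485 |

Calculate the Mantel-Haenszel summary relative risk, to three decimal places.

1.557

RR_MH = Σ(aᵢ·n₀ᵢ/nᵢ) / Σ(cᵢ·n₁ᵢ/nᵢ), with n₁ᵢ = aᵢ+bᵢ (exposed), n₀ᵢ = cᵢ+dᵢ (unexposed), nᵢ = n₁ᵢ+n₀ᵢ.
Stratum 1 (Urban): n₁ = 3392, n₀ = 1732, n = 5124; a·n₀/n = 1510·1732/5124 = 510.4059; c·n₁/n = 672·3392/5124 = 444.8525
Stratum 2 (Rural): n₁ = 3387, n₀ = 3072, n = 6459; a·n₀/n = 3107·3072/6459 = 1477.7371; c·n₁/n = 1587·3387/6459 = 832.1983
RR_MH = (510.4059 + 1477.7371) / (444.8525 + 832.1983) = 1988.1430 / 1277.0508 = 1.55682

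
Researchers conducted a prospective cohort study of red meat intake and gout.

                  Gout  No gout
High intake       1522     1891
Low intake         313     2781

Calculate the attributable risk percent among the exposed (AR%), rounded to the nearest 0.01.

77.31

Cells: a = 1522, b = 1891, c = 313, d = 2781.
Risk in exposed = 1522/3413 = 0.44594; risk in unexposed = 313/3094 = 0.10116.
RR = 0.44594/0.10116 = 4.40813
AR% = (RR − 1)/RR × 100 = (4.40813 − 1)/4.40813 × 100 = 77.3146%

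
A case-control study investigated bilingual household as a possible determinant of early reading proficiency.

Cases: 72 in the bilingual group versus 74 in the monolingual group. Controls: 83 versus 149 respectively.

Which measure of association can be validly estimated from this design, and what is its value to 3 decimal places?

1.747

From the description: a = 72, b = 83, c = 74, d = 149.
This is a case-control study: participants were sampled on outcome status, so risks in the source population cannot be estimated directly — relative risk is not valid here. The odds ratio is the appropriate measure.
OR = (a·d)/(b·c) = (72 × 149) / (83 × 74) = 10728 / 6142 = 1.74666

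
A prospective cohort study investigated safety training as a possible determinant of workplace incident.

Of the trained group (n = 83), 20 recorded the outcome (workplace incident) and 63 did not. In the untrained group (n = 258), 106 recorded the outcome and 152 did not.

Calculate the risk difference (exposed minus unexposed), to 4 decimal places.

-0.1699

From the description: a = 20, b = 63, c = 106, d = 152.
Risk in exposed = 20/83 = 0.240964; risk in unexposed = 106/258 = 0.410853.
Risk difference = 0.240964 − 0.410853 = -0.169889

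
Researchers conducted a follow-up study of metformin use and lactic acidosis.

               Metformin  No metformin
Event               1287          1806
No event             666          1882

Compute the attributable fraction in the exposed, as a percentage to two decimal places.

Reading the table with exposure as columns: a = 1287 (Metformin, case), b = 666 (Metformin, non-case), c = 1806 (No metformin, case), d = 1882.
Risk in exposed = 1287/1953 = 0.65899; risk in unexposed = 1806/3688 = 0.48970.
RR = 0.65899/0.48970 = 1.34570
AR% = (RR − 1)/RR × 100 = (1.34570 − 1)/1.34570 × 100 = 25.6894%

25.69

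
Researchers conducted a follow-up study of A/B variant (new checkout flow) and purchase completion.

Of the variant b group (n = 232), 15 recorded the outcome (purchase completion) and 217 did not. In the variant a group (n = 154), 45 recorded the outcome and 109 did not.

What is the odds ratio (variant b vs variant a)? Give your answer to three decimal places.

0.167

From the description: a = 15, b = 217, c = 45, d = 109.
OR = (a·d)/(b·c) = (15 × 109) / (217 × 45) = 1635 / 9765 = 0.16743
Exposure is associated with lower odds of purchase completion (OR = 0.17 < 1).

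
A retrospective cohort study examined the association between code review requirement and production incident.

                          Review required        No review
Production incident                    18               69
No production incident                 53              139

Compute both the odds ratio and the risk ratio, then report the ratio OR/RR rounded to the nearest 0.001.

Reading the table with exposure as columns: a = 18 (Review required, case), b = 53 (Review required, non-case), c = 69 (No review, case), d = 139.
OR = (18·139)/(53·69) = 2502/3657 = 0.68417
Risk in exposed = 18/71 = 0.25352; risk in unexposed = 69/208 = 0.33173; RR = 0.76424
OR/RR = 0.68417 / 0.76424 = 0.89523
The outcome is not rare, so the OR lies further from 1 than the RR.

0.895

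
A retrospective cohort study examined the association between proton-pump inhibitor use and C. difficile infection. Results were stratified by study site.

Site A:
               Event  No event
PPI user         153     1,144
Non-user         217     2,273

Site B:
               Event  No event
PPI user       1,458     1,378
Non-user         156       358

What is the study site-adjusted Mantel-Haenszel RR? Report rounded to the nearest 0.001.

1.571

RR_MH = Σ(aᵢ·n₀ᵢ/nᵢ) / Σ(cᵢ·n₁ᵢ/nᵢ), with n₁ᵢ = aᵢ+bᵢ (exposed), n₀ᵢ = cᵢ+dᵢ (unexposed), nᵢ = n₁ᵢ+n₀ᵢ.
Stratum 1 (Site A): n₁ = 1297, n₀ = 2490, n = 3787; a·n₀/n = 153·2490/3787 = 100.5994; c·n₁/n = 217·1297/3787 = 74.3198
Stratum 2 (Site B): n₁ = 2836, n₀ = 514, n = 3350; a·n₀/n = 1458·514/3350 = 223.7051; c·n₁/n = 156·2836/3350 = 132.0645
RR_MH = (100.5994 + 223.7051) / (74.3198 + 132.0645) = 324.3045 / 206.3843 = 1.57136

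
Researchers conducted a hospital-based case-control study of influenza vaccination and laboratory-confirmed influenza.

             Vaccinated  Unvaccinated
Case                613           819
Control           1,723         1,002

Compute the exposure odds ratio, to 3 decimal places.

Reading the table with exposure as columns: a = 613 (Vaccinated, case), b = 1723 (Vaccinated, non-case), c = 819 (Unvaccinated, case), d = 1002.
OR = (a·d)/(b·c) = (613 × 1002) / (1723 × 819) = 614226 / 1411137 = 0.43527
Exposure is associated with lower odds of laboratory-confirmed influenza (OR = 0.44 < 1).

0.435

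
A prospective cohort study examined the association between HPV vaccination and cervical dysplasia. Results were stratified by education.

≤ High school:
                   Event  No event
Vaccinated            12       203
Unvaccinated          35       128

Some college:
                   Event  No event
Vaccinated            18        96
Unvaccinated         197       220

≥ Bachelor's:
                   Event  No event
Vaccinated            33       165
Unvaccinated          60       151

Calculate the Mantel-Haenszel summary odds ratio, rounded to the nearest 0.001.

0.302

OR_MH = Σ(aᵢdᵢ/nᵢ) / Σ(bᵢcᵢ/nᵢ), where nᵢ is the stratum total.
Stratum 1 (≤ High school): n = 378; a·d/n = 12·128/378 = 4.0635; b·c/n = 203·35/378 = 18.7963
Stratum 2 (Some college): n = 531; a·d/n = 18·220/531 = 7.4576; b·c/n = 96·197/531 = 35.6158
Stratum 3 (≥ Bachelor's): n = 409; a·d/n = 33·151/409 = 12.1834; b·c/n = 165·60/409 = 24.2054
OR_MH = (4.0635 + 7.4576 + 12.1834) / (18.7963 + 35.6158 + 24.2054) = 23.7045 / 78.6175 = 0.30152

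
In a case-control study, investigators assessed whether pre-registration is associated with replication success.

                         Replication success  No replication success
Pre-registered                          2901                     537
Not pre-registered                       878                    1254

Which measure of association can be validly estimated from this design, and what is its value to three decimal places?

7.716

Cells: a = 2901, b = 537, c = 878, d = 1254.
This is a case-control study: participants were sampled on outcome status, so risks in the source population cannot be estimated directly — relative risk is not valid here. The odds ratio is the appropriate measure.
OR = (a·d)/(b·c) = (2901 × 1254) / (537 × 878) = 3637854 / 471486 = 7.71572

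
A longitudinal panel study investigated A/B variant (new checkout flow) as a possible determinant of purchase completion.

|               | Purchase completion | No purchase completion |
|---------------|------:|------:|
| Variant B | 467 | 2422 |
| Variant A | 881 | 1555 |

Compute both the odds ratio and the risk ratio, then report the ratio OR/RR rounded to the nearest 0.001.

Cells: a = 467, b = 2422, c = 881, d = 1555.
OR = (467·1555)/(2422·881) = 726185/2133782 = 0.34033
Risk in exposed = 467/2889 = 0.16165; risk in unexposed = 881/2436 = 0.36166; RR = 0.44696
OR/RR = 0.34033 / 0.44696 = 0.76142
The outcome is not rare, so the OR lies further from 1 than the RR.

0.761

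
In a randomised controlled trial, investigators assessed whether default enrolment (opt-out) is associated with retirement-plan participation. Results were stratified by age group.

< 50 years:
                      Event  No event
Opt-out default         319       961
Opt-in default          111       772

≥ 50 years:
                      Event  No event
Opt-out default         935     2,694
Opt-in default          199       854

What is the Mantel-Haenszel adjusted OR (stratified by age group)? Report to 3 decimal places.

OR_MH = Σ(aᵢdᵢ/nᵢ) / Σ(bᵢcᵢ/nᵢ), where nᵢ is the stratum total.
Stratum 1 (< 50 years): n = 2163; a·d/n = 319·772/2163 = 113.8548; b·c/n = 961·111/2163 = 49.3162
Stratum 2 (≥ 50 years): n = 4682; a·d/n = 935·854/4682 = 170.5446; b·c/n = 2694·199/4682 = 114.5036
OR_MH = (113.8548 + 170.5446) / (49.3162 + 114.5036) = 284.3995 / 163.8199 = 1.73605

1.736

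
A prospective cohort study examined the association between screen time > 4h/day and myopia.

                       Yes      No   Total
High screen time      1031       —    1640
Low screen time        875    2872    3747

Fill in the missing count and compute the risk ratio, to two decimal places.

The missing cell is in the exposed row: 1640 − 1031 = 609.
So a = 1031, b = 609, c = 875, d = 2872.
RR = [a/(a+b)] / [c/(c+d)] = (1031/1640) / (875/3747) = 0.62866/0.23352 = 2.69210

2.69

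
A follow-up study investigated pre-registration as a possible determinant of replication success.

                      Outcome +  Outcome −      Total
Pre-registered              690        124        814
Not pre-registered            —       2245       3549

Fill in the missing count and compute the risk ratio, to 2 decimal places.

The missing cell is in the unexposed row: 3549 − 2245 = 1304.
So a = 690, b = 124, c = 1304, d = 2245.
RR = [a/(a+b)] / [c/(c+d)] = (690/814) / (1304/3549) = 0.84767/0.36743 = 2.30703

2.31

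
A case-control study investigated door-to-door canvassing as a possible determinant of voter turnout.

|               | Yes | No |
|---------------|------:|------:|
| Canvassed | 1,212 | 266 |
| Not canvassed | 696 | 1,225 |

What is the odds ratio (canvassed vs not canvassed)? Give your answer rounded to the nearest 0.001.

Cells: a = 1212, b = 266, c = 696, d = 1225.
OR = (a·d)/(b·c) = (1212 × 1225) / (266 × 696) = 1484700 / 185136 = 8.01951
The odds of voter turnout are about 8.02 times as high in the canvassed group.

8.020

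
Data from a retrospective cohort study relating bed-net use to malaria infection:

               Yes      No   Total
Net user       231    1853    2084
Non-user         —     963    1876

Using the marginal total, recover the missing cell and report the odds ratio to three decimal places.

0.131

The missing cell is in the unexposed row: 1876 − 963 = 913.
So a = 231, b = 1853, c = 913, d = 963.
OR = (a·d)/(b·c) = (231 × 963) / (1853 × 913) = 222453 / 1691789 = 0.13149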